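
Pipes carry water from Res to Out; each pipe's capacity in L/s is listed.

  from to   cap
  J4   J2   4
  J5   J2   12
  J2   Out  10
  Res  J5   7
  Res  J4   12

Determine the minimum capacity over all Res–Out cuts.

10

Augment Res→J4→J2→Out: bottleneck 4, flow now 4.
Augment Res→J5→J2→Out: bottleneck 6, flow now 10.
No augmenting path remains; maximum flow = 10.
By max-flow min-cut, the minimum cut capacity equals the max flow.
In the residual graph, reachable from Res: {Res, J4, J5, J2}.
Min-cut edges: J2→Out (10); capacity 10 = 10.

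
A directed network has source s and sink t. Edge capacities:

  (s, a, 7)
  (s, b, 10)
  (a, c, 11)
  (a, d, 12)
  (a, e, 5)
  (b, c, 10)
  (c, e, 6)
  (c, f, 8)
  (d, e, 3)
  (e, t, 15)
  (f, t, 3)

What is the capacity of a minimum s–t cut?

Augment s→a→e→t: bottleneck 5, flow now 5.
Augment s→a→c→e→t: bottleneck 2, flow now 7.
Augment s→b→c→e→t: bottleneck 4, flow now 11.
Augment s→b→c→f→t: bottleneck 3, flow now 14.
Augment s→b→c→a→d→e→t: bottleneck 2, flow now 16. (uses reverse residual edge)
No augmenting path remains; maximum flow = 16.
By max-flow min-cut, the minimum cut capacity equals the max flow.
In the residual graph, reachable from s: {s, b, c, f}.
Min-cut edges: s→a (7), c→e (6), f→t (3); capacity 7 + 6 + 3 = 16.

16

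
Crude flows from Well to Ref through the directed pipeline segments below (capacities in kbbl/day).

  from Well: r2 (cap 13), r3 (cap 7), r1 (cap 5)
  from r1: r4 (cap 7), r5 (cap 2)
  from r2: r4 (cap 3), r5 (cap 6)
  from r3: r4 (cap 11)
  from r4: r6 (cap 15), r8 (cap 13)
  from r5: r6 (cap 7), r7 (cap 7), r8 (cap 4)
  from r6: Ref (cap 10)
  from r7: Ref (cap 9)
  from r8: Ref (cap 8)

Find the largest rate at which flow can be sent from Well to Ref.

21

Augment Well→r1→r4→r6→Ref: bottleneck 5, flow now 5.
Augment Well→r2→r4→r6→Ref: bottleneck 3, flow now 8.
Augment Well→r2→r5→r6→Ref: bottleneck 2, flow now 10.
Augment Well→r2→r5→r7→Ref: bottleneck 4, flow now 14.
Augment Well→r3→r4→r8→Ref: bottleneck 7, flow now 21.
No augmenting path remains; maximum flow = 21.
In the residual graph, reachable from Well: {Well, r2}.
Min-cut edges: Well→r1 (5), Well→r3 (7), r2→r4 (3), r2→r5 (6); capacity 5 + 7 + 3 + 6 = 21.
This cut is saturated, so no flow can exceed 21.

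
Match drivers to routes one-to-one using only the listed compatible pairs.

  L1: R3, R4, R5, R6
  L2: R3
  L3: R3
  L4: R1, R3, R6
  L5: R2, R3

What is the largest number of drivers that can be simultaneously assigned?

4

Unit-capacity flow: source→left, listed edges, right→sink; max matching = max flow.
Augmenting path L1→R3 (+1); matched 1.
Augmenting path L4→R1 (+1); matched 2.
Augmenting path L5→R2 (+1); matched 3.
Augmenting path L2→R3→L1→R4 (+1); matched 4.
No augmenting path remains; maximum matching = 4.
König certificate: {L1, L4, L5, R3} is a vertex cover of size 4 (every listed pair touches it), so no matching can be larger.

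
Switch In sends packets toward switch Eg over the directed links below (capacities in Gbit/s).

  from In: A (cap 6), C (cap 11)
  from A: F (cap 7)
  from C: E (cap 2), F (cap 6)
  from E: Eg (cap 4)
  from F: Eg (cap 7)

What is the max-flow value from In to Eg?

9

Augment In→A→F→Eg: bottleneck 6, flow now 6.
Augment In→C→E→Eg: bottleneck 2, flow now 8.
Augment In→C→F→Eg: bottleneck 1, flow now 9.
No augmenting path remains; maximum flow = 9.
In the residual graph, reachable from In: {In, A, C, F}.
Min-cut edges: C→E (2), F→Eg (7); capacity 2 + 7 = 9.
This cut is saturated, so no flow can exceed 9.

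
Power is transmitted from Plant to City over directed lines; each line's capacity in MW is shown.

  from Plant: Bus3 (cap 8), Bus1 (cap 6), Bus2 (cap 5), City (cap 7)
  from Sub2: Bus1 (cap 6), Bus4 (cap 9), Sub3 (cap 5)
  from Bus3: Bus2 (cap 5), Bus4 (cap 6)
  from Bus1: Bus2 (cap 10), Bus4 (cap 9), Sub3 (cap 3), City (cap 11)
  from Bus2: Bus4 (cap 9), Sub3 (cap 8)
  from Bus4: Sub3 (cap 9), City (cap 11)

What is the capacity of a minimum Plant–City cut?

24

Augment Plant→City: bottleneck 7, flow now 7.
Augment Plant→Bus1→City: bottleneck 6, flow now 13.
Augment Plant→Bus3→Bus4→City: bottleneck 6, flow now 19.
Augment Plant→Bus2→Bus4→City: bottleneck 5, flow now 24.
No augmenting path remains; maximum flow = 24.
By max-flow min-cut, the minimum cut capacity equals the max flow.
In the residual graph, reachable from Plant: {Plant, Bus3, Bus2, Bus4, Sub3}.
Min-cut edges: Plant→Bus1 (6), Plant→City (7), Bus4→City (11); capacity 6 + 7 + 11 = 24.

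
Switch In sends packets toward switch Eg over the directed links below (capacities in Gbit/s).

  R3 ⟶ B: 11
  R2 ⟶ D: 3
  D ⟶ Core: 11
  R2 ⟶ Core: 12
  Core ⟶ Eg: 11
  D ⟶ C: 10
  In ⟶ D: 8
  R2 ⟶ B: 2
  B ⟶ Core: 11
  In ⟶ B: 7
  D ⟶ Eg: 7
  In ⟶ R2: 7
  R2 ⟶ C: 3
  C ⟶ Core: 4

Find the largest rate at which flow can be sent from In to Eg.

Augment In→D→Eg: bottleneck 7, flow now 7.
Augment In→R2→Core→Eg: bottleneck 7, flow now 14.
Augment In→D→Core→Eg: bottleneck 1, flow now 15.
Augment In→B→Core→Eg: bottleneck 3, flow now 18.
No augmenting path remains; maximum flow = 18.
In the residual graph, reachable from In: {In, R2, D, B, C, Core}.
Min-cut edges: D→Eg (7), Core→Eg (11); capacity 7 + 11 = 18.
This cut is saturated, so no flow can exceed 18.

18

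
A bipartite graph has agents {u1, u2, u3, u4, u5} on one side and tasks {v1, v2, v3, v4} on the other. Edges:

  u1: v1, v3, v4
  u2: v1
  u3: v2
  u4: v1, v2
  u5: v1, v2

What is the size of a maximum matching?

3

Unit-capacity flow: source→left, listed edges, right→sink; max matching = max flow.
Augmenting path u1→v1 (+1); matched 1.
Augmenting path u3→v2 (+1); matched 2.
Augmenting path u2→v1→u1→v3 (+1); matched 3.
No augmenting path remains; maximum matching = 3.
König certificate: {u1, v1, v2} is a vertex cover of size 3 (every listed pair touches it), so no matching can be larger.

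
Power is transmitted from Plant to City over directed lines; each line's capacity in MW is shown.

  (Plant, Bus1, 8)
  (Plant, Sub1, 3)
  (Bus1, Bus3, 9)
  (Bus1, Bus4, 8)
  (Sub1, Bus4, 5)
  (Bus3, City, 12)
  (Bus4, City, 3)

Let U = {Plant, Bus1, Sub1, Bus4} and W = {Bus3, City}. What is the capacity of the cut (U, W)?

Edges leaving {Plant, Bus1, Sub1, Bus4}: Bus1→Bus3 (9), Bus4→City (3).
Cut capacity = 9 + 3 = 12.

12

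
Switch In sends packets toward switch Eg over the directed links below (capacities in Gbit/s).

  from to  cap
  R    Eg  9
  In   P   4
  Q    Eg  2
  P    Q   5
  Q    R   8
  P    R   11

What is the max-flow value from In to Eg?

Augment In→P→Q→Eg: bottleneck 2, flow now 2.
Augment In→P→R→Eg: bottleneck 2, flow now 4.
No augmenting path remains; maximum flow = 4.
In the residual graph, reachable from In: {In}.
Min-cut edges: In→P (4); capacity 4 = 4.
This cut is saturated, so no flow can exceed 4.

4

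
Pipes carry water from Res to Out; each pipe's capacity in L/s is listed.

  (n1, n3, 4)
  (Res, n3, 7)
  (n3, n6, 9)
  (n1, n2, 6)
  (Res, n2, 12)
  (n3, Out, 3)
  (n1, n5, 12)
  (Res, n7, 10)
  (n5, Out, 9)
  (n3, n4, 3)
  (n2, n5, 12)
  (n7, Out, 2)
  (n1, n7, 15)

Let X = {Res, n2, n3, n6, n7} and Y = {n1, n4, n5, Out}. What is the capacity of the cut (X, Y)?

Edges leaving {Res, n2, n3, n6, n7}: n2→n5 (12), n3→n4 (3), n3→Out (3), n7→Out (2).
Cut capacity = 12 + 3 + 3 + 2 = 20.

20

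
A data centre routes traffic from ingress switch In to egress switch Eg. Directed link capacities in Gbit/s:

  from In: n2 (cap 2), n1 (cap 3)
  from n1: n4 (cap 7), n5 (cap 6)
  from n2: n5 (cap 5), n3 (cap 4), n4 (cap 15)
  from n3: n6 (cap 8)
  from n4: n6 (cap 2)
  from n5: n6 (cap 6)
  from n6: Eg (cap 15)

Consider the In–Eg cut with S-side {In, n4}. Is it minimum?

Given cut capacity: 3 + 2 + 2 = 7.
Augment In→n1→n4→n6→Eg: bottleneck 2, flow now 2.
Augment In→n1→n5→n6→Eg: bottleneck 1, flow now 3.
Augment In→n2→n3→n6→Eg: bottleneck 2, flow now 5.
No augmenting path remains; maximum flow = 5.
In the residual graph, reachable from In: {In}.
Min-cut edges: In→n1 (3), In→n2 (2); capacity 3 + 2 = 5.
Cut capacity 7 exceeds the max flow 5, so it is not minimum.

No — its capacity is 7, but the minimum cut has capacity 5.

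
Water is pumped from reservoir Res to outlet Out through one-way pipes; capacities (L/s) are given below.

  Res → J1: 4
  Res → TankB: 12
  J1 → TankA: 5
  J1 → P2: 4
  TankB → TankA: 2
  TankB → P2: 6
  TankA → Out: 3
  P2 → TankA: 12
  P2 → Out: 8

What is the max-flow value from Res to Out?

11

Augment Res→J1→TankA→Out: bottleneck 3, flow now 3.
Augment Res→J1→P2→Out: bottleneck 1, flow now 4.
Augment Res→TankB→P2→Out: bottleneck 6, flow now 10.
Augment Res→TankB→TankA→J1→P2→Out: bottleneck 1, flow now 11. (uses reverse residual edge)
No augmenting path remains; maximum flow = 11.
In the residual graph, reachable from Res: {Res, J1, TankB, TankA, P2}.
Min-cut edges: TankA→Out (3), P2→Out (8); capacity 3 + 8 = 11.
This cut is saturated, so no flow can exceed 11.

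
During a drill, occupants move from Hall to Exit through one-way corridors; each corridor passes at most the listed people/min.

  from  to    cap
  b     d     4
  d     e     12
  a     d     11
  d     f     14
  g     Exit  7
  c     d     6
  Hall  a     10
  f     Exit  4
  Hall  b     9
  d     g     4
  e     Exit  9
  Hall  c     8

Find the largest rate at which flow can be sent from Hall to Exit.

Augment Hall→a→d→e→Exit: bottleneck 9, flow now 9.
Augment Hall→a→d→f→Exit: bottleneck 1, flow now 10.
Augment Hall→b→d→f→Exit: bottleneck 3, flow now 13.
Augment Hall→b→d→g→Exit: bottleneck 1, flow now 14.
Augment Hall→c→d→g→Exit: bottleneck 3, flow now 17.
No augmenting path remains; maximum flow = 17.
In the residual graph, reachable from Hall: {Hall, a, b, c, d, e, f}.
Min-cut edges: d→g (4), e→Exit (9), f→Exit (4); capacity 4 + 9 + 4 = 17.
This cut is saturated, so no flow can exceed 17.

17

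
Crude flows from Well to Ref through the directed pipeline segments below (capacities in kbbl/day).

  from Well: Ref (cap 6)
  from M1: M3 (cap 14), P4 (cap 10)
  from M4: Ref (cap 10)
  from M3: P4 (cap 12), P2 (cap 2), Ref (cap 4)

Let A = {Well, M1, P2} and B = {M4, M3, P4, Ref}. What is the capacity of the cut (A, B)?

30

Edges leaving {Well, M1, P2}: Well→Ref (6), M1→M3 (14), M1→P4 (10).
Cut capacity = 6 + 14 + 10 = 30.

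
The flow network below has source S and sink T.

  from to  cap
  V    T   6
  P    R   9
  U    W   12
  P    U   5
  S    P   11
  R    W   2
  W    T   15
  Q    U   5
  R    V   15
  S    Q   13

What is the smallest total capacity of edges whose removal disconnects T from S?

Augment S→P→R→V→T: bottleneck 6, flow now 6.
Augment S→P→R→W→T: bottleneck 2, flow now 8.
Augment S→P→U→W→T: bottleneck 3, flow now 11.
Augment S→Q→U→W→T: bottleneck 5, flow now 16.
No augmenting path remains; maximum flow = 16.
By max-flow min-cut, the minimum cut capacity equals the max flow.
In the residual graph, reachable from S: {S, Q}.
Min-cut edges: S→P (11), Q→U (5); capacity 11 + 5 = 16.

16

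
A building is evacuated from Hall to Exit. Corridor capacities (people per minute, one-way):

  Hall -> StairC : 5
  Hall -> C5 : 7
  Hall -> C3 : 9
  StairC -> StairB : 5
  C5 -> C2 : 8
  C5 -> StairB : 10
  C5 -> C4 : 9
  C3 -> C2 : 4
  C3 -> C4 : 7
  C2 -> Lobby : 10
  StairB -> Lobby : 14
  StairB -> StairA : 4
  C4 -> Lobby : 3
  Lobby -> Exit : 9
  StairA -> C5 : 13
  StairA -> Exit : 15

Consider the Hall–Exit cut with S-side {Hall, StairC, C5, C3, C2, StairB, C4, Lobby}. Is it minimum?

Given cut capacity: 4 + 9 = 13.
Augment Hall→StairC→StairB→Lobby→Exit: bottleneck 5, flow now 5.
Augment Hall→C5→C2→Lobby→Exit: bottleneck 4, flow now 9.
Augment Hall→C5→StairB→StairA→Exit: bottleneck 3, flow now 12.
Augment Hall→C3→C2→C5→StairB→StairA→Exit: bottleneck 1, flow now 13. (uses reverse residual edge)
No augmenting path remains; maximum flow = 13.
Cut capacity 13 equals the max flow, so it is a minimum cut.

Yes — it is a minimum cut (capacity 13).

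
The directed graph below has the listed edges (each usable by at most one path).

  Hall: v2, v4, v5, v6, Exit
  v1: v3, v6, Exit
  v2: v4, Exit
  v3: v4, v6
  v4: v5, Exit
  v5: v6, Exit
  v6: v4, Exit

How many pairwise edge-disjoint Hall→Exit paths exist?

Assign every edge capacity 1; by Menger, the answer equals the max flow.
Path Hall→Exit (+1); total 1.
Path Hall→v2→Exit (+1); total 2.
Path Hall→v4→Exit (+1); total 3.
Path Hall→v5→Exit (+1); total 4.
Path Hall→v6→Exit (+1); total 5.
No residual Hall→Exit path; max flow = 5.
Certifying cut of size 5: {Hall→Exit, Hall→v2, Hall→v4, Hall→v5, Hall→v6}.

5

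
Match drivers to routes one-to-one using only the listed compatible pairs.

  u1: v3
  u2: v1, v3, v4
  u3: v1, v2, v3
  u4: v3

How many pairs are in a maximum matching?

3

Unit-capacity flow: source→left, listed edges, right→sink; max matching = max flow.
Augmenting path u1→v3 (+1); matched 1.
Augmenting path u2→v1 (+1); matched 2.
Augmenting path u3→v2 (+1); matched 3.
No augmenting path remains; maximum matching = 3.
König certificate: {u2, u3, v3} is a vertex cover of size 3 (every listed pair touches it), so no matching can be larger.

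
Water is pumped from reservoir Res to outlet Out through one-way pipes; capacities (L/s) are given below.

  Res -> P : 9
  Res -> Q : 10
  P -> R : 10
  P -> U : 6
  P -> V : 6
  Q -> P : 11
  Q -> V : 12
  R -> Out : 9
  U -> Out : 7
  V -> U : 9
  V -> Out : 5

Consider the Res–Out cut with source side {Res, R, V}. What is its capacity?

42

Edges leaving {Res, R, V}: Res→P (9), Res→Q (10), R→Out (9), V→U (9), V→Out (5).
Cut capacity = 9 + 10 + 9 + 9 + 5 = 42.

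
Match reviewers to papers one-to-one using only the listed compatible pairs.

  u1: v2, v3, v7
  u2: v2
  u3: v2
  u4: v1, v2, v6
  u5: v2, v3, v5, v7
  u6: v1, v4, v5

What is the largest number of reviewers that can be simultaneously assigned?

5

Unit-capacity flow: source→left, listed edges, right→sink; max matching = max flow.
Augmenting path u1→v2 (+1); matched 1.
Augmenting path u4→v1 (+1); matched 2.
Augmenting path u5→v3 (+1); matched 3.
Augmenting path u6→v4 (+1); matched 4.
Augmenting path u2→v2→u1→v7 (+1); matched 5.
No augmenting path remains; maximum matching = 5.
König certificate: {u1, u4, u5, u6, v2} is a vertex cover of size 5 (every listed pair touches it), so no matching can be larger.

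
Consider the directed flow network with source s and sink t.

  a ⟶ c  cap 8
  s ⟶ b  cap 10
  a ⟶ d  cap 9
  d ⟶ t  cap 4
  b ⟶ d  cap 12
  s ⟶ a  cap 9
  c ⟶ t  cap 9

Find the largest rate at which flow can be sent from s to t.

Augment s→a→c→t: bottleneck 8, flow now 8.
Augment s→a→d→t: bottleneck 1, flow now 9.
Augment s→b→d→t: bottleneck 3, flow now 12.
No augmenting path remains; maximum flow = 12.
In the residual graph, reachable from s: {s, a, b, d}.
Min-cut edges: a→c (8), d→t (4); capacity 8 + 4 = 12.
This cut is saturated, so no flow can exceed 12.

12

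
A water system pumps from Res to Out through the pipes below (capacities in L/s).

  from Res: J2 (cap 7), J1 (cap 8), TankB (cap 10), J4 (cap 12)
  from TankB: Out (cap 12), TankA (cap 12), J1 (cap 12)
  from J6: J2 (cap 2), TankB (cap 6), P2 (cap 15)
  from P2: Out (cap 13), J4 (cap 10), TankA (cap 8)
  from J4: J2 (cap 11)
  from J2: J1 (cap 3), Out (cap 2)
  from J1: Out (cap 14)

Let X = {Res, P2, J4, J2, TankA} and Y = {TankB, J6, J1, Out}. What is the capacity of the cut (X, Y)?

36

Edges leaving {Res, P2, J4, J2, TankA}: Res→TankB (10), Res→J1 (8), P2→Out (13), J2→J1 (3), J2→Out (2).
Cut capacity = 10 + 8 + 13 + 3 + 2 = 36.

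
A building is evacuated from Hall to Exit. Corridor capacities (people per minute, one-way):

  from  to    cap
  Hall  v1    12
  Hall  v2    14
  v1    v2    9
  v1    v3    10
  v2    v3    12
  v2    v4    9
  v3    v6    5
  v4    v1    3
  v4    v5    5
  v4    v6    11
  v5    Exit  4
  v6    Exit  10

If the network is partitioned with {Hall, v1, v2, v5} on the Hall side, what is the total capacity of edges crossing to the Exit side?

35

Edges leaving {Hall, v1, v2, v5}: v1→v3 (10), v2→v3 (12), v2→v4 (9), v5→Exit (4).
Cut capacity = 10 + 12 + 9 + 4 = 35.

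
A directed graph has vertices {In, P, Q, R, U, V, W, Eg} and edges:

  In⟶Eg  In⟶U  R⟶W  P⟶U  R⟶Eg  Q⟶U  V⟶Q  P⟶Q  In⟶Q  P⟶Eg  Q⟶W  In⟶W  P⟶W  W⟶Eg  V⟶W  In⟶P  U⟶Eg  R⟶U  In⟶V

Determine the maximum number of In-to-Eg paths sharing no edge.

4

Assign every edge capacity 1; by Menger, the answer equals the max flow.
Path In→Eg (+1); total 1.
Path In→P→Eg (+1); total 2.
Path In→U→Eg (+1); total 3.
Path In→W→Eg (+1); total 4.
No residual In→Eg path; max flow = 4.
Certifying cut of size 4: {In→Eg, In→P, U→Eg, W→Eg}.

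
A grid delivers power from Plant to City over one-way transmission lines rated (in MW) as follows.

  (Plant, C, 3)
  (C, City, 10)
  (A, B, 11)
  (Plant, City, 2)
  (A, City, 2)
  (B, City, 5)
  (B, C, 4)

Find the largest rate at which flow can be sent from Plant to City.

5

Augment Plant→City: bottleneck 2, flow now 2.
Augment Plant→C→City: bottleneck 3, flow now 5.
No augmenting path remains; maximum flow = 5.
In the residual graph, reachable from Plant: {Plant}.
Min-cut edges: Plant→C (3), Plant→City (2); capacity 3 + 2 = 5.
This cut is saturated, so no flow can exceed 5.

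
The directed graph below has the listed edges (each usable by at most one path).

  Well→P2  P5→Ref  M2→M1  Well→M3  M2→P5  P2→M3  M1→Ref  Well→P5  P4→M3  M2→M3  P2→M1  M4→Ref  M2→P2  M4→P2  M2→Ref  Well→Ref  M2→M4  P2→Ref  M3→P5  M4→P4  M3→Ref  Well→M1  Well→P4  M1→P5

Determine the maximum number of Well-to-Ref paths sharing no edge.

5

Assign every edge capacity 1; by Menger, the answer equals the max flow.
Path Well→Ref (+1); total 1.
Path Well→M1→Ref (+1); total 2.
Path Well→P5→Ref (+1); total 3.
Path Well→P2→Ref (+1); total 4.
Path Well→M3→Ref (+1); total 5.
No residual Well→Ref path; max flow = 5.
Certifying cut of size 5: {M3→Ref, P5→Ref, Well→M1, Well→P2, Well→Ref}.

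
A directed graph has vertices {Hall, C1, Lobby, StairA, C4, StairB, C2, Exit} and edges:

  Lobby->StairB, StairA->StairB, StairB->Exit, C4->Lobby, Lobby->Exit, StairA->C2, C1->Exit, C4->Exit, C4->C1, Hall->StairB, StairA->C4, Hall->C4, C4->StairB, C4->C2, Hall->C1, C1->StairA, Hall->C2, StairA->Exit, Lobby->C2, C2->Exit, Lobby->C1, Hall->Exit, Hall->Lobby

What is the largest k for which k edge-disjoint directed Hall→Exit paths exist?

Assign every edge capacity 1; by Menger, the answer equals the max flow.
Path Hall→Exit (+1); total 1.
Path Hall→C1→Exit (+1); total 2.
Path Hall→Lobby→Exit (+1); total 3.
Path Hall→C4→Exit (+1); total 4.
Path Hall→StairB→Exit (+1); total 5.
Path Hall→C2→Exit (+1); total 6.
No residual Hall→Exit path; max flow = 6.
Certifying cut of size 6: {Hall→C1, Hall→C2, Hall→C4, Hall→Exit, Hall→Lobby, Hall→StairB}.

6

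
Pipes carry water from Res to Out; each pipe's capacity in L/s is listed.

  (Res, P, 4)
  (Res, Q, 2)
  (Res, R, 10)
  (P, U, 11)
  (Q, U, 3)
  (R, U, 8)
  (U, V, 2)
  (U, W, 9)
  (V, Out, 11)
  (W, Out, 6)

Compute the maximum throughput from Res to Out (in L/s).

Augment Res→P→U→V→Out: bottleneck 2, flow now 2.
Augment Res→P→U→W→Out: bottleneck 2, flow now 4.
Augment Res→Q→U→W→Out: bottleneck 2, flow now 6.
Augment Res→R→U→W→Out: bottleneck 2, flow now 8.
No augmenting path remains; maximum flow = 8.
In the residual graph, reachable from Res: {Res, P, Q, R, U, W}.
Min-cut edges: U→V (2), W→Out (6); capacity 2 + 6 = 8.
This cut is saturated, so no flow can exceed 8.

8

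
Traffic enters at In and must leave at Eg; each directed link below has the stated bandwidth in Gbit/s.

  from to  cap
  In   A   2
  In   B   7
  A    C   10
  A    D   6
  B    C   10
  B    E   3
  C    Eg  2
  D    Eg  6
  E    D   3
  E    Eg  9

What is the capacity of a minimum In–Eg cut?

Augment In→A→C→Eg: bottleneck 2, flow now 2.
Augment In→B→E→Eg: bottleneck 3, flow now 5.
Augment In→B→C→A→D→Eg: bottleneck 2, flow now 7. (uses reverse residual edge)
No augmenting path remains; maximum flow = 7.
By max-flow min-cut, the minimum cut capacity equals the max flow.
In the residual graph, reachable from In: {In, B, C}.
Min-cut edges: In→A (2), B→E (3), C→Eg (2); capacity 2 + 3 + 2 = 7.

7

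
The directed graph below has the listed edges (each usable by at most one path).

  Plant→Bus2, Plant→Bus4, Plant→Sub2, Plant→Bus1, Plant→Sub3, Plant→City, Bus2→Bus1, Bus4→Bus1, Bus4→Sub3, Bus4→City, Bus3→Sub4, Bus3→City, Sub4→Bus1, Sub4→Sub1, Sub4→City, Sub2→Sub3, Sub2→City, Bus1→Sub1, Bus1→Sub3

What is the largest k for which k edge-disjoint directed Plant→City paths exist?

Assign every edge capacity 1; by Menger, the answer equals the max flow.
Path Plant→City (+1); total 1.
Path Plant→Bus4→City (+1); total 2.
Path Plant→Sub2→City (+1); total 3.
No residual Plant→City path; max flow = 3.
Certifying cut of size 3: {Plant→Bus4, Plant→City, Plant→Sub2}.

3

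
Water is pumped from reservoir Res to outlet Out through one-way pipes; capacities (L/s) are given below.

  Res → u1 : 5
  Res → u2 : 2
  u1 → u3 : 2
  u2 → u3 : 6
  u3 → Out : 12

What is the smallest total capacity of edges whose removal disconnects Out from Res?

Augment Res→u1→u3→Out: bottleneck 2, flow now 2.
Augment Res→u2→u3→Out: bottleneck 2, flow now 4.
No augmenting path remains; maximum flow = 4.
By max-flow min-cut, the minimum cut capacity equals the max flow.
In the residual graph, reachable from Res: {Res, u1}.
Min-cut edges: Res→u2 (2), u1→u3 (2); capacity 2 + 2 = 4.

4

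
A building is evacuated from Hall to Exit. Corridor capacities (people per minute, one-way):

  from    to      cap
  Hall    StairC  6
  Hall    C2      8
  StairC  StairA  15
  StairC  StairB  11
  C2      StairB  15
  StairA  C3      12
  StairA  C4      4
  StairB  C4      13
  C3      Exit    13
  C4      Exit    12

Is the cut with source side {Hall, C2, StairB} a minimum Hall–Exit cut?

Given cut capacity: 6 + 13 = 19.
Augment Hall→StairC→StairA→C3→Exit: bottleneck 6, flow now 6.
Augment Hall→C2→StairB→C4→Exit: bottleneck 8, flow now 14.
No augmenting path remains; maximum flow = 14.
In the residual graph, reachable from Hall: {Hall}.
Min-cut edges: Hall→StairC (6), Hall→C2 (8); capacity 6 + 8 = 14.
Cut capacity 19 exceeds the max flow 14, so it is not minimum.

No — its capacity is 19, but the minimum cut has capacity 14.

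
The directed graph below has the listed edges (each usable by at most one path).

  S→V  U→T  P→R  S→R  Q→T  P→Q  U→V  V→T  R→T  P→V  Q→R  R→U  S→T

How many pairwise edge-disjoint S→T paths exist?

Assign every edge capacity 1; by Menger, the answer equals the max flow.
Path S→T (+1); total 1.
Path S→R→T (+1); total 2.
Path S→V→T (+1); total 3.
No residual S→T path; max flow = 3.
Certifying cut of size 3: {S→R, S→T, S→V}.

3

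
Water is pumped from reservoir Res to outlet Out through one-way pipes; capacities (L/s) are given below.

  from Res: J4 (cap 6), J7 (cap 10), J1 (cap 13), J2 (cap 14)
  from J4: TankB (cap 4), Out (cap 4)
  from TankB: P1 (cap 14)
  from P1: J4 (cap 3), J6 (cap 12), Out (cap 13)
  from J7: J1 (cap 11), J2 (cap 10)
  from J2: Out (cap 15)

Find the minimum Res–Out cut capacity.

21

Augment Res→J4→Out: bottleneck 4, flow now 4.
Augment Res→J2→Out: bottleneck 14, flow now 18.
Augment Res→J7→J2→Out: bottleneck 1, flow now 19.
Augment Res→J4→TankB→P1→Out: bottleneck 2, flow now 21.
No augmenting path remains; maximum flow = 21.
By max-flow min-cut, the minimum cut capacity equals the max flow.
In the residual graph, reachable from Res: {Res, J7, J1, J2}.
Min-cut edges: Res→J4 (6), J2→Out (15); capacity 6 + 15 = 21.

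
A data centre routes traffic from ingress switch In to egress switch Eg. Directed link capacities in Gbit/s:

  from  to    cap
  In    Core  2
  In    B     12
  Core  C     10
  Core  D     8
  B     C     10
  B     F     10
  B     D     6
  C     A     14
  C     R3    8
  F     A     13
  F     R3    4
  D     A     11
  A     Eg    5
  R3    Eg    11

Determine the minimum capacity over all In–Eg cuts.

Augment In→Core→C→A→Eg: bottleneck 2, flow now 2.
Augment In→B→C→A→Eg: bottleneck 3, flow now 5.
Augment In→B→C→R3→Eg: bottleneck 7, flow now 12.
Augment In→B→F→R3→Eg: bottleneck 2, flow now 14.
No augmenting path remains; maximum flow = 14.
By max-flow min-cut, the minimum cut capacity equals the max flow.
In the residual graph, reachable from In: {In}.
Min-cut edges: In→Core (2), In→B (12); capacity 2 + 12 = 14.

14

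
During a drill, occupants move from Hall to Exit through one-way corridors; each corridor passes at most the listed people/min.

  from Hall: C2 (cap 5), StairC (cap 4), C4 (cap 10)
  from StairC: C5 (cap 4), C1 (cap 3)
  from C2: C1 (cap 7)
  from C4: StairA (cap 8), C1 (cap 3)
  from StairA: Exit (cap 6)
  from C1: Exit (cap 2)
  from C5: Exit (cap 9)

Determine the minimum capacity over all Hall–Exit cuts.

Augment Hall→StairC→C1→Exit: bottleneck 2, flow now 2.
Augment Hall→StairC→C5→Exit: bottleneck 2, flow now 4.
Augment Hall→C4→StairA→Exit: bottleneck 6, flow now 10.
Augment Hall→C2→C1→StairC→C5→Exit: bottleneck 2, flow now 12. (uses reverse residual edge)
No augmenting path remains; maximum flow = 12.
By max-flow min-cut, the minimum cut capacity equals the max flow.
In the residual graph, reachable from Hall: {Hall, C2, C4, StairA, C1}.
Min-cut edges: Hall→StairC (4), StairA→Exit (6), C1→Exit (2); capacity 4 + 6 + 2 = 12.

12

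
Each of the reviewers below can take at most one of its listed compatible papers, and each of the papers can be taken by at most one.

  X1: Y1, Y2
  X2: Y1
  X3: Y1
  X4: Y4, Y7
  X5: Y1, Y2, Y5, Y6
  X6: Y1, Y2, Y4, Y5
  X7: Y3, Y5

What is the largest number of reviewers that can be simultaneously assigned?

6

Unit-capacity flow: source→left, listed edges, right→sink; max matching = max flow.
Augmenting path X1→Y1 (+1); matched 1.
Augmenting path X4→Y4 (+1); matched 2.
Augmenting path X5→Y2 (+1); matched 3.
Augmenting path X6→Y5 (+1); matched 4.
Augmenting path X7→Y3 (+1); matched 5.
Augmenting path X2→Y1→X1→Y2→X5→Y6 (+1); matched 6.
No augmenting path remains; maximum matching = 6.
König certificate: {X1, X4, X5, X6, X7, Y1} is a vertex cover of size 6 (every listed pair touches it), so no matching can be larger.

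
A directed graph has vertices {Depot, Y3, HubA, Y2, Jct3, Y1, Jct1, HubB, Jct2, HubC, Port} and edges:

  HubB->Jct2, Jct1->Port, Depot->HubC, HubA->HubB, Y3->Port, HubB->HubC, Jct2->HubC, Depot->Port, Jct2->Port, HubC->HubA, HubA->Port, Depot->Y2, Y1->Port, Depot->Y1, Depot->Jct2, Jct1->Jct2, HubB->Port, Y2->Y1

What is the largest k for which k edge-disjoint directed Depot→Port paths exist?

4

Assign every edge capacity 1; by Menger, the answer equals the max flow.
Path Depot→Port (+1); total 1.
Path Depot→Y1→Port (+1); total 2.
Path Depot→Jct2→Port (+1); total 3.
Path Depot→HubC→HubA→Port (+1); total 4.
No residual Depot→Port path; max flow = 4.
Certifying cut of size 4: {Depot→HubC, Depot→Jct2, Depot→Port, Y1→Port}.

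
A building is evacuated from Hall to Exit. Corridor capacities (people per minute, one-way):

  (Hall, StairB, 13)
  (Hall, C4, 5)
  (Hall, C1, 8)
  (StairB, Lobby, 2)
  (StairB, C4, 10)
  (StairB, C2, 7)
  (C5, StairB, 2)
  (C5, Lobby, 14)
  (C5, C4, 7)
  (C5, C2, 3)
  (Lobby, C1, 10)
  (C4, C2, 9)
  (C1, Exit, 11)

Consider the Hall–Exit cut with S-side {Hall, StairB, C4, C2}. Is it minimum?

Yes — it is a minimum cut (capacity 10).

Given cut capacity: 8 + 2 = 10.
Augment Hall→C1→Exit: bottleneck 8, flow now 8.
Augment Hall→StairB→Lobby→C1→Exit: bottleneck 2, flow now 10.
No augmenting path remains; maximum flow = 10.
Cut capacity 10 equals the max flow, so it is a minimum cut.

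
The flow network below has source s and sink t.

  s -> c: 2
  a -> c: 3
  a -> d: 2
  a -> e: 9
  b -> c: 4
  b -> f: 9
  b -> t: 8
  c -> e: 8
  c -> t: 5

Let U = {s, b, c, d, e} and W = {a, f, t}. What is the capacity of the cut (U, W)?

Edges leaving {s, b, c, d, e}: b→f (9), b→t (8), c→t (5).
Cut capacity = 9 + 8 + 5 = 22.

22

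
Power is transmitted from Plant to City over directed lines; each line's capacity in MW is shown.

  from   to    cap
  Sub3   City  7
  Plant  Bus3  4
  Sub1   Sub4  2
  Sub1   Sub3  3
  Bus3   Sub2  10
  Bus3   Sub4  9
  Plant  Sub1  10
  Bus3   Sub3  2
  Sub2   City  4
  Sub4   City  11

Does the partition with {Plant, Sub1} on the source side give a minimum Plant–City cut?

Yes — it is a minimum cut (capacity 9).

Given cut capacity: 4 + 3 + 2 = 9.
Augment Plant→Sub1→Sub3→City: bottleneck 3, flow now 3.
Augment Plant→Sub1→Sub4→City: bottleneck 2, flow now 5.
Augment Plant→Bus3→Sub2→City: bottleneck 4, flow now 9.
No augmenting path remains; maximum flow = 9.
Cut capacity 9 equals the max flow, so it is a minimum cut.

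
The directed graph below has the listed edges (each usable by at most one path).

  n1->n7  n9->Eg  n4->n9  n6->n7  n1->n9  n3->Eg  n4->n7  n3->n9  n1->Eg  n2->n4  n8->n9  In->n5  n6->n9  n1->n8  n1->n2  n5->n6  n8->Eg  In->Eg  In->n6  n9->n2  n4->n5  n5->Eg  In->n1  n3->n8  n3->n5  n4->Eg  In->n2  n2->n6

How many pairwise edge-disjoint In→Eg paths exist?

Assign every edge capacity 1; by Menger, the answer equals the max flow.
Path In→Eg (+1); total 1.
Path In→n1→Eg (+1); total 2.
Path In→n5→Eg (+1); total 3.
Path In→n2→n4→Eg (+1); total 4.
Path In→n6→n9→Eg (+1); total 5.
No residual In→Eg path; max flow = 5.
Certifying cut of size 5: {In→Eg, In→n1, In→n2, In→n5, In→n6}.

5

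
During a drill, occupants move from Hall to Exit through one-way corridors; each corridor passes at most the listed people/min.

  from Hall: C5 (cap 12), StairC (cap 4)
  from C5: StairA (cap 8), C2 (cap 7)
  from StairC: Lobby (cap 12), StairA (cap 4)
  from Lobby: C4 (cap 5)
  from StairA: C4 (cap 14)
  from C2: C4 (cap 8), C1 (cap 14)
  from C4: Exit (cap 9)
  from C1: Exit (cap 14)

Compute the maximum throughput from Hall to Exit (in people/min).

16

Augment Hall→C5→StairA→C4→Exit: bottleneck 8, flow now 8.
Augment Hall→C5→C2→C4→Exit: bottleneck 1, flow now 9.
Augment Hall→C5→C2→C1→Exit: bottleneck 3, flow now 12.
Augment Hall→StairC→Lobby→C4→C2→C1→Exit: bottleneck 1, flow now 13. (uses reverse residual edge)
Augment Hall→StairC→StairA→C5→C2→C1→Exit: bottleneck 3, flow now 16. (uses reverse residual edge)
No augmenting path remains; maximum flow = 16.
In the residual graph, reachable from Hall: {Hall}.
Min-cut edges: Hall→C5 (12), Hall→StairC (4); capacity 12 + 4 = 16.
This cut is saturated, so no flow can exceed 16.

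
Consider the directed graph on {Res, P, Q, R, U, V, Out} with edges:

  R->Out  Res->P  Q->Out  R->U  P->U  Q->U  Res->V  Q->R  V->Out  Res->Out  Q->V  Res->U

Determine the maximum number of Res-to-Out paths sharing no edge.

2

Assign every edge capacity 1; by Menger, the answer equals the max flow.
Path Res→Out (+1); total 1.
Path Res→V→Out (+1); total 2.
No residual Res→Out path; max flow = 2.
Certifying cut of size 2: {Res→Out, Res→V}.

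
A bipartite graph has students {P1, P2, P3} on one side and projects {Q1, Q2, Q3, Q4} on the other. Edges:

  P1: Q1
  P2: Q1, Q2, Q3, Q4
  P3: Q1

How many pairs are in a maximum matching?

Unit-capacity flow: source→left, listed edges, right→sink; max matching = max flow.
Augmenting path P1→Q1 (+1); matched 1.
Augmenting path P2→Q2 (+1); matched 2.
No augmenting path remains; maximum matching = 2.
König certificate: {P2, Q1} is a vertex cover of size 2 (every listed pair touches it), so no matching can be larger.

2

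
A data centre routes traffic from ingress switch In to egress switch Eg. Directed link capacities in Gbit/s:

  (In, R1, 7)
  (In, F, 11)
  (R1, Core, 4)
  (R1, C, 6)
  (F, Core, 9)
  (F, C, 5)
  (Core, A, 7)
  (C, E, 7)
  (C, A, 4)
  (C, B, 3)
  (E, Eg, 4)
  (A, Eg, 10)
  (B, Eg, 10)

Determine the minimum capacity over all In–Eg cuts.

Augment In→R1→Core→A→Eg: bottleneck 4, flow now 4.
Augment In→R1→C→E→Eg: bottleneck 3, flow now 7.
Augment In→F→Core→A→Eg: bottleneck 3, flow now 10.
Augment In→F→C→E→Eg: bottleneck 1, flow now 11.
Augment In→F→C→A→Eg: bottleneck 3, flow now 14.
Augment In→F→C→B→Eg: bottleneck 1, flow now 15.
Augment In→F→Core→R1→C→B→Eg: bottleneck 2, flow now 17. (uses reverse residual edge)
No augmenting path remains; maximum flow = 17.
By max-flow min-cut, the minimum cut capacity equals the max flow.
In the residual graph, reachable from In: {In, R1, F, Core, C, E, A}.
Min-cut edges: C→B (3), E→Eg (4), A→Eg (10); capacity 3 + 4 + 10 = 17.

17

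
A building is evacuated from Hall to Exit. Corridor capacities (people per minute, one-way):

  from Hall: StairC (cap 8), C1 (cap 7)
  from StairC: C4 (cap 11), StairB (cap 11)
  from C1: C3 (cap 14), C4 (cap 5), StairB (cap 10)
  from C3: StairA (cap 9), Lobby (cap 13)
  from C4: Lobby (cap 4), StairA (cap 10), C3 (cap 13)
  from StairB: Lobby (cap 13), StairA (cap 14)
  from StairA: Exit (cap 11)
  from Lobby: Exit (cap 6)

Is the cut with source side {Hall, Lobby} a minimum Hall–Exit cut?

Given cut capacity: 8 + 7 + 6 = 21.
Augment Hall→StairC→C4→StairA→Exit: bottleneck 8, flow now 8.
Augment Hall→C1→C3→StairA→Exit: bottleneck 3, flow now 11.
Augment Hall→C1→C3→Lobby→Exit: bottleneck 4, flow now 15.
No augmenting path remains; maximum flow = 15.
In the residual graph, reachable from Hall: {Hall}.
Min-cut edges: Hall→StairC (8), Hall→C1 (7); capacity 8 + 7 = 15.
Cut capacity 21 exceeds the max flow 15, so it is not minimum.

No — its capacity is 21, but the minimum cut has capacity 15.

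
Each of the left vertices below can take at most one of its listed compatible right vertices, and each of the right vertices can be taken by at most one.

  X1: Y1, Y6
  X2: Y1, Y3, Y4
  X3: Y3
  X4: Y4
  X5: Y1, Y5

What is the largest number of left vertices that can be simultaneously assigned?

Unit-capacity flow: source→left, listed edges, right→sink; max matching = max flow.
Augmenting path X1→Y1 (+1); matched 1.
Augmenting path X2→Y3 (+1); matched 2.
Augmenting path X4→Y4 (+1); matched 3.
Augmenting path X5→Y5 (+1); matched 4.
Augmenting path X3→Y3→X2→Y1→X1→Y6 (+1); matched 5.
No augmenting path remains; maximum matching = 5.
König certificate: {X1, X2, X3, X4, X5} is a vertex cover of size 5 (every listed pair touches it), so no matching can be larger.

5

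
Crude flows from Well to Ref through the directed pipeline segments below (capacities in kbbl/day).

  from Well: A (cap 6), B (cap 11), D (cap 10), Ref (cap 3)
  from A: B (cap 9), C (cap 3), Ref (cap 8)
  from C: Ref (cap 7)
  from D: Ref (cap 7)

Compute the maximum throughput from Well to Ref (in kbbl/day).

Augment Well→Ref: bottleneck 3, flow now 3.
Augment Well→A→Ref: bottleneck 6, flow now 9.
Augment Well→D→Ref: bottleneck 7, flow now 16.
No augmenting path remains; maximum flow = 16.
In the residual graph, reachable from Well: {Well, B, D}.
Min-cut edges: Well→A (6), Well→Ref (3), D→Ref (7); capacity 6 + 3 + 7 = 16.
This cut is saturated, so no flow can exceed 16.

16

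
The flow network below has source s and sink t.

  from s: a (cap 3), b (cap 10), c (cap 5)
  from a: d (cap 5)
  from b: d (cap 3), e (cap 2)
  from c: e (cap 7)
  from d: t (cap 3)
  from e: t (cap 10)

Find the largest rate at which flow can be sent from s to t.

10

Augment s→a→d→t: bottleneck 3, flow now 3.
Augment s→b→e→t: bottleneck 2, flow now 5.
Augment s→c→e→t: bottleneck 5, flow now 10.
No augmenting path remains; maximum flow = 10.
In the residual graph, reachable from s: {s, a, b, d}.
Min-cut edges: s→c (5), b→e (2), d→t (3); capacity 5 + 2 + 3 = 10.
This cut is saturated, so no flow can exceed 10.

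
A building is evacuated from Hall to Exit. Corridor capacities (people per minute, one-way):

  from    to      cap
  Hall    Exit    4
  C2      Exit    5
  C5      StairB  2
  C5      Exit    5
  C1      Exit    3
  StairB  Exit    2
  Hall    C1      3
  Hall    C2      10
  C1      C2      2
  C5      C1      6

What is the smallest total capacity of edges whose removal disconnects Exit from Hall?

Augment Hall→Exit: bottleneck 4, flow now 4.
Augment Hall→C2→Exit: bottleneck 5, flow now 9.
Augment Hall→C1→Exit: bottleneck 3, flow now 12.
No augmenting path remains; maximum flow = 12.
By max-flow min-cut, the minimum cut capacity equals the max flow.
In the residual graph, reachable from Hall: {Hall, C2}.
Min-cut edges: Hall→C1 (3), Hall→Exit (4), C2→Exit (5); capacity 3 + 4 + 5 = 12.

12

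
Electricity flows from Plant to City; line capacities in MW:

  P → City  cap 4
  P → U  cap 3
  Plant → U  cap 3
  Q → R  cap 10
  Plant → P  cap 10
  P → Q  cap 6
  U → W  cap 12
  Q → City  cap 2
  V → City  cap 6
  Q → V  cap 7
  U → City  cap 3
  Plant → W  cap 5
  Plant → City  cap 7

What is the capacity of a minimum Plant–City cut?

Augment Plant→City: bottleneck 7, flow now 7.
Augment Plant→P→City: bottleneck 4, flow now 11.
Augment Plant→U→City: bottleneck 3, flow now 14.
Augment Plant→P→Q→City: bottleneck 2, flow now 16.
Augment Plant→P→Q→V→City: bottleneck 4, flow now 20.
No augmenting path remains; maximum flow = 20.
By max-flow min-cut, the minimum cut capacity equals the max flow.
In the residual graph, reachable from Plant: {Plant, W}.
Min-cut edges: Plant→P (10), Plant→U (3), Plant→City (7); capacity 10 + 3 + 7 = 20.

20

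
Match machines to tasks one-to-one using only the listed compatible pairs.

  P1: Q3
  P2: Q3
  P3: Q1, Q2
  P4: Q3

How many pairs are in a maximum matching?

2

Unit-capacity flow: source→left, listed edges, right→sink; max matching = max flow.
Augmenting path P1→Q3 (+1); matched 1.
Augmenting path P3→Q1 (+1); matched 2.
No augmenting path remains; maximum matching = 2.
König certificate: {P3, Q3} is a vertex cover of size 2 (every listed pair touches it), so no matching can be larger.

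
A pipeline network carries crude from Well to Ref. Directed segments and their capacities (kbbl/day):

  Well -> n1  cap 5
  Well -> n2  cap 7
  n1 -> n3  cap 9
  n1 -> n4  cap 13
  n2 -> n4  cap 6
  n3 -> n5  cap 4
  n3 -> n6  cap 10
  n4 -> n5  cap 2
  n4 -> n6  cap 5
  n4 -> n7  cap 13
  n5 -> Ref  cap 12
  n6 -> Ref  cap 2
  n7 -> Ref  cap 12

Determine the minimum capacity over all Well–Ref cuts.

Augment Well→n1→n3→n5→Ref: bottleneck 4, flow now 4.
Augment Well→n1→n3→n6→Ref: bottleneck 1, flow now 5.
Augment Well→n2→n4→n5→Ref: bottleneck 2, flow now 7.
Augment Well→n2→n4→n6→Ref: bottleneck 1, flow now 8.
Augment Well→n2→n4→n7→Ref: bottleneck 3, flow now 11.
No augmenting path remains; maximum flow = 11.
By max-flow min-cut, the minimum cut capacity equals the max flow.
In the residual graph, reachable from Well: {Well, n2}.
Min-cut edges: Well→n1 (5), n2→n4 (6); capacity 5 + 6 = 11.

11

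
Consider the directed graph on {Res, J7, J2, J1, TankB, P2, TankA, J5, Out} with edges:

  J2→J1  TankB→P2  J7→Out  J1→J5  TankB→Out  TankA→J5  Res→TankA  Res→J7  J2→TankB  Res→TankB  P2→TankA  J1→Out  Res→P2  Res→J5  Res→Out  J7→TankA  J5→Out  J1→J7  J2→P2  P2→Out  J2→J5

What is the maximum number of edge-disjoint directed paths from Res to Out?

5

Assign every edge capacity 1; by Menger, the answer equals the max flow.
Path Res→Out (+1); total 1.
Path Res→J7→Out (+1); total 2.
Path Res→TankB→Out (+1); total 3.
Path Res→P2→Out (+1); total 4.
Path Res→J5→Out (+1); total 5.
No residual Res→Out path; max flow = 5.
Certifying cut of size 5: {J5→Out, Res→J7, Res→Out, Res→P2, Res→TankB}.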